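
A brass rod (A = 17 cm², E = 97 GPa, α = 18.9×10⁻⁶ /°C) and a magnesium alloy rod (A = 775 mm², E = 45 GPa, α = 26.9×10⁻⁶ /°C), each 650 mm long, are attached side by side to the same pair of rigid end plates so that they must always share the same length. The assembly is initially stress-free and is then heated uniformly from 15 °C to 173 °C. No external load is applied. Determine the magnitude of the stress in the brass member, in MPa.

Equilibrium of a rigid end plate with no external load gives equal and opposite internal forces ±P in the two members. Since α_{magnesium alloy} > α_{brass}, heating drives the magnesium alloy into compression and the brass into tension.
Setting the final lengths equal and cancelling L: (α₁ − α₂)ΔT = P/(A₁E₁) + P/(A₂E₂).
|α₁ − α₂|·ΔT = 8×10⁻⁶ × 158 = 0.001264.
1/(A₁E₁) + 1/(A₂E₂) = 1/(1700×97×10³) + 1/(775×45×10³) = 3.474×10⁻⁸ N⁻¹.
So P = 0.001264 / 3.474×10⁻⁸ = 36.39 kN.
σ_{brass} = P/A₁ = 36390/1700 = 21.4 MPa, tensile.

σ ≈ 21.4 MPa (tensile)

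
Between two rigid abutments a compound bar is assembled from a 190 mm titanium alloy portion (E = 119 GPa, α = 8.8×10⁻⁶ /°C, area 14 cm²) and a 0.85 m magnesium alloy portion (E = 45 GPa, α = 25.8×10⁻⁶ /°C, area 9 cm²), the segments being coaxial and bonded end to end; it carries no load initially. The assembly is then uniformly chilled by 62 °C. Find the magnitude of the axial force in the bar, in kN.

P ≈ 66.1 kN (tensile)

Free thermal contraction of the whole bar: Σ αᵢΔT Lᵢ = 8.8×10⁻⁶×62×190 + 25.8×10⁻⁶×62×850 = 1.463 mm.
The rigid supports impose zero overall length change; the single axial force P common to all segments must satisfy P Σ Lᵢ/(AᵢEᵢ) = δ_free.
Σ Lᵢ/(AᵢEᵢ) = 190/(1400×119×10³) + 850/(900×45×10³) = 2.213×10⁻⁵ mm/N.
Hence P = δ_free / Σ(L/AE) = 1.463/2.213×10⁻⁵ = 66.13 kN (tensile).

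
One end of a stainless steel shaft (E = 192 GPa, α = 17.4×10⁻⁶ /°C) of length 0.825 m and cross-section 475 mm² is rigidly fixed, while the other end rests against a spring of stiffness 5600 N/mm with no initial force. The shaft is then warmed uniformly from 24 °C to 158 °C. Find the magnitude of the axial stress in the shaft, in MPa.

σ ≈ 21.6 MPa (compressive)

The unrestrained thermal change is αΔT L = 17.4×10⁻⁶ × 134 × 825 = 1.924 mm.
Let P be the compressive force at the spring. The shaft shortens elastically by PL/(AE) and the spring compresses by P/k; together these equal δ_free.
So P = δ_free / [L/(AE) + 1/k] = 1.924 / [ 825/(475×192×10³) + 1/(5600) ].
P = 1.924 / 0.0001876 = 10250 N.
σ = P/A = 10250/475 = 21.58 MPa.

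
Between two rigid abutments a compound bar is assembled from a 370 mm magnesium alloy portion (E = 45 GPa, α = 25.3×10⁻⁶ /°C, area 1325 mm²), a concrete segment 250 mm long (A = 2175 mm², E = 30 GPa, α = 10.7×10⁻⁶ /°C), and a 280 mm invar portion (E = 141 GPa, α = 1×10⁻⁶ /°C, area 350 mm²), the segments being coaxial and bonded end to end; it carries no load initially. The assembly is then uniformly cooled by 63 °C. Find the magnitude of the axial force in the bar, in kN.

If the supports were absent, the total length change would be Σ αᵢΔT Lᵢ = 25.3×10⁻⁶×63×370 + 10.7×10⁻⁶×63×250 + 1×10⁻⁶×63×280 = 0.7759 mm.
The walls prevent any net length change, so an axial force P (same in every segment) develops. Compatibility: P · Σ Lᵢ/(AᵢEᵢ) = δ_free.
The series flexibility is Σ Lᵢ/(AᵢEᵢ) = 370/(1325×45×10³) + 250/(2175×30×10³) + 280/(350×141×10³) = 1.571×10⁻⁵ mm/N.
P = 0.7759 / 1.571×10⁻⁵ = 49390 N = 49.39 kN, tensile.

P ≈ 49.4 kN (tensile)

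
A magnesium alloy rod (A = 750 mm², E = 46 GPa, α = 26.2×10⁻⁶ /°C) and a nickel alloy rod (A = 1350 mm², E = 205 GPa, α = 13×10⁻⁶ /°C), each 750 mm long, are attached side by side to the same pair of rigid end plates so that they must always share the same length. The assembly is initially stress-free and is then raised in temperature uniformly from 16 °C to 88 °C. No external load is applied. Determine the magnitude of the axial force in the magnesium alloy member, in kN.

Equilibrium of a rigid end plate with no external load gives equal and opposite internal forces ±P in the two members. Since α_{magnesium alloy} > α_{nickel alloy}, heating drives the magnesium alloy into compression and the nickel alloy into tension.
Compatibility of the two members (thermal + elastic change equal): (α₁ − α₂)ΔT = P·[1/(A₁E₁) + 1/(A₂E₂)].
|α₁ − α₂|·ΔT = 13.2×10⁻⁶ × 72 = 0.0009504.
1/(A₁E₁) + 1/(A₂E₂) = 1/(750×46×10³) + 1/(1350×205×10³) = 3.26×10⁻⁸ N⁻¹.
So P = 0.0009504 / 3.26×10⁻⁸ = 29.15 kN.

P ≈ 29.2 kN (compressive in the magnesium alloy)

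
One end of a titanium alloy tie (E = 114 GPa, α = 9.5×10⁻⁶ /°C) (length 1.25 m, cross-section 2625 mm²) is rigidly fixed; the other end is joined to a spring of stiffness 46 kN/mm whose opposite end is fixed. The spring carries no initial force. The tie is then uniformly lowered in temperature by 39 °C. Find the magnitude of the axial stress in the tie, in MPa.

The unrestrained thermal change is αΔT L = 9.5×10⁻⁶ × 39 × 1250 = 0.4631 mm.
Let P be the tensile force in the spring. The tie extends elastically by PL/(AE) and the spring stretches by P/k; together these equal δ_free.
P [ L/(AE) + 1/k ] = δ_free → P [ 1250/(2625×114×10³) + 1/(46×10³) ] = 0.4631.
P = 0.4631 / 2.592×10⁻⁵ = 17870 N.
σ = P/A = 17870/2625 = 6.808 MPa.

σ ≈ 6.81 MPa (tensile)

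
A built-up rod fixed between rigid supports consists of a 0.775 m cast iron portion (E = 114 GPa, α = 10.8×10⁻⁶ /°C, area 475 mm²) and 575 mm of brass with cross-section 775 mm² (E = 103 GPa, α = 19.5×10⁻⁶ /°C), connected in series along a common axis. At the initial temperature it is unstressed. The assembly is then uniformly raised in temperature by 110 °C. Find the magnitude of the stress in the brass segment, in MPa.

σ ≈ 129 MPa (compressive)

With the walls removed the bar would change length by δ_free = Σ αᵢΔT Lᵢ = 10.8×10⁻⁶×110×775 + 19.5×10⁻⁶×110×575 = 2.154 mm.
The rigid supports impose zero overall length change; the single axial force P common to all segments must satisfy P Σ Lᵢ/(AᵢEᵢ) = δ_free.
The series flexibility is Σ Lᵢ/(AᵢEᵢ) = 775/(475×114×10³) + 575/(775×103×10³) = 2.152×10⁻⁵ mm/N.
P = 2.154 / 2.152×10⁻⁵ = 100100 N = 100.1 kN, compressive.
σ_{brass} = P / A = 100100 / 775 = 129.2 MPa.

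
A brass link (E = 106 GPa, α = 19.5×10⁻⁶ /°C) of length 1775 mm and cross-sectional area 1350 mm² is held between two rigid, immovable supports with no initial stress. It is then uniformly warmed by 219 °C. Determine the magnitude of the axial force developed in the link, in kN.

With zero net strain, σ = E·αΔT = 106 GPa × 19.5×10⁻⁶ × 219 = 452.7 MPa.
Then P = σA = 452.7 × 1350 mm² = 611.1 kN, compressive.

P ≈ 611 kN (compressive)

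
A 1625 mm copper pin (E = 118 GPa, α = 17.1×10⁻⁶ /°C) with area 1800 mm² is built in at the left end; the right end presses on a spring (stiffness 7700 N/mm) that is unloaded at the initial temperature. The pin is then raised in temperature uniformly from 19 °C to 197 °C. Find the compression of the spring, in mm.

If the spring were absent the pin would lengthen by αΔT L = 17.1×10⁻⁶ × 178 × 1625 = 4.946 mm.
Let P be the compressive force at the spring. The pin shortens elastically by PL/(AE) and the spring compresses by P/k; together these equal δ_free.
P [ L/(AE) + 1/k ] = δ_free → P [ 1625/(1800×118×10³) + 1/(7700) ] = 4.946.
P = 4.946 / 0.0001375 = 35970 N.
Spring compression = P/k = 35970/(7700) = 4.671 mm.

δ ≈ 4.67 mm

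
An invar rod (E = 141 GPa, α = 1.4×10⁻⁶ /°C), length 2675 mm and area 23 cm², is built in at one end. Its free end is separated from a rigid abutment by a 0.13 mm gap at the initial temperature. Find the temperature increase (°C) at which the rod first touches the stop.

The gap closes when αΔT L = 0.13 mm, since the rod is still unstressed at that instant.
ΔT = 0.13 / (1.4×10⁻⁶ × 2675) = 34.71 °C.

ΔT ≈ 34.7 °C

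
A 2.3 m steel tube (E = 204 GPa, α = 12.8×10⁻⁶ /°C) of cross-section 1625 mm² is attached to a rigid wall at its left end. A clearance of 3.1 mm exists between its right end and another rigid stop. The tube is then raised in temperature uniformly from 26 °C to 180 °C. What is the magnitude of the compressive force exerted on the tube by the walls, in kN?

If the wall were absent the tube would grow by αΔT L = 12.8×10⁻⁶ × 154 × 2300 = 4.534 mm.
This exceeds the 3.1 mm gap, so the wall pushes back. The portion of expansion that must be recovered elastically is δ_free − gap = 4.534 − 3.1 = 1.434 mm.
So σ = E(δ_free − g)/L = 204×10³ × 1.434/2300 = 127.2 MPa.
Force on the wall = σA = 127.2 × 1625 mm² = 206.6 kN.

P ≈ 207 kN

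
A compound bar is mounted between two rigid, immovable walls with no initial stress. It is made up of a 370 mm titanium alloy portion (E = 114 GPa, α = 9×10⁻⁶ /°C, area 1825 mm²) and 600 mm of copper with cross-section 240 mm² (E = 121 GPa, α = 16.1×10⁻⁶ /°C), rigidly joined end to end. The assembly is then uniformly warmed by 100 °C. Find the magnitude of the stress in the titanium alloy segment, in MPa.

Free thermal expansion of the whole bar: Σ αᵢΔT Lᵢ = 9×10⁻⁶×100×370 + 16.1×10⁻⁶×100×600 = 1.299 mm.
Since the ends are fixed, an axial force P builds up, equal in every segment, with P · Σ Lᵢ/(AᵢEᵢ) = δ_free.
The series flexibility is Σ Lᵢ/(AᵢEᵢ) = 370/(1825×114×10³) + 600/(240×121×10³) = 2.244×10⁻⁵ mm/N.
Hence P = δ_free / Σ(L/AE) = 1.299/2.244×10⁻⁵ = 57.89 kN (compressive).
σ_{titanium alloy} = P / A = 57890 / 1825 = 31.72 MPa.

σ ≈ 31.7 MPa (compressive)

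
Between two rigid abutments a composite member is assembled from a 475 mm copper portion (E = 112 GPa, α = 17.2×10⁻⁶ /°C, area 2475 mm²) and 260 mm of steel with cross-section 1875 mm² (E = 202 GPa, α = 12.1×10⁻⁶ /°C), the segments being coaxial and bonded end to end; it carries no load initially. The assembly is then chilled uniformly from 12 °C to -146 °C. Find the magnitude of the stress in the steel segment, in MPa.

If the supports were absent, the total length change would be Σ αᵢΔT Lᵢ = 17.2×10⁻⁶×158×475 + 12.1×10⁻⁶×158×260 = 1.788 mm.
The walls prevent any net length change, so an axial force P (same in every segment) develops. Compatibility: P · Σ Lᵢ/(AᵢEᵢ) = δ_free.
Σ Lᵢ/(AᵢEᵢ) = 475/(2475×112×10³) + 260/(1875×202×10³) = 2.4×10⁻⁶ mm/N.
So P = 1.788 / 2.4×10⁻⁶ = 745 kN, tensile.
σ_{steel} = P / A = 745000 / 1875 = 397.3 MPa.

σ ≈ 397 MPa (tensile)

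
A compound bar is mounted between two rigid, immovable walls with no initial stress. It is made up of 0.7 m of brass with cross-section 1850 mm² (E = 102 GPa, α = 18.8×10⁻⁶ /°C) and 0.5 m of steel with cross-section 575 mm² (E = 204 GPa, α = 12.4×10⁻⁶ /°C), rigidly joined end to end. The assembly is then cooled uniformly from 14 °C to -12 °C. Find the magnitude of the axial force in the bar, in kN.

P ≈ 63.1 kN (tensile)

Free thermal contraction of the whole bar: Σ αᵢΔT Lᵢ = 18.8×10⁻⁶×26×700 + 12.4×10⁻⁶×26×500 = 0.5034 mm.
Since the ends are fixed, an axial force P builds up, equal in every segment, with P · Σ Lᵢ/(AᵢEᵢ) = δ_free.
Σ Lᵢ/(AᵢEᵢ) = 700/(1850×102×10³) + 500/(575×204×10³) = 7.972×10⁻⁶ mm/N.
Hence P = δ_free / Σ(L/AE) = 0.5034/7.972×10⁻⁶ = 63.14 kN (tensile).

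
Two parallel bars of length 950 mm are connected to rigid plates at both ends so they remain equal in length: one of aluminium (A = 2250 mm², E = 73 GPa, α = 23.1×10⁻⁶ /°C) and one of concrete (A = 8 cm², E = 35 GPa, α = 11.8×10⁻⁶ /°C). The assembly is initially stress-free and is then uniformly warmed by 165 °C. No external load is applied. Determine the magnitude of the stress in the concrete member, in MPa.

Both members must finish at the same length. With the larger α, the aluminium tends to over-expand; the plates restrain it, putting the aluminium in compression and the concrete in tension. With no external load the two internal forces are equal and opposite, magnitude P.
Equating the net (thermal + elastic) strains gives |α₁ − α₂|·ΔT = P·[1/(A₁E₁) + 1/(A₂E₂)].
|α₁ − α₂|·ΔT = 11.3×10⁻⁶ × 165 = 0.001865.
1/(A₁E₁) + 1/(A₂E₂) = 1/(2250×73×10³) + 1/(800×35×10³) = 4.18×10⁻⁸ N⁻¹.
So P = 0.001865 / 4.18×10⁻⁸ = 44.6 kN.
σ_{concrete} = P/A₂ = 44600/800 = 55.75 MPa, tensile.

σ ≈ 55.8 MPa (tensile)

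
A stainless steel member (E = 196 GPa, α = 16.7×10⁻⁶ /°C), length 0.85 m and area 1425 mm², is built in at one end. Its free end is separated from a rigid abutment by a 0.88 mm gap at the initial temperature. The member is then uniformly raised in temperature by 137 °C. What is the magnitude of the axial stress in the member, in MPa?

σ ≈ 246 MPa (compressive)

If the wall were absent the member would grow by αΔT L = 16.7×10⁻⁶ × 137 × 850 = 1.945 mm.
This exceeds the 0.88 mm gap, so the wall pushes back. The portion of expansion that must be recovered elastically is δ_free − gap = 1.945 − 0.88 = 1.065 mm.
Compatibility: PL/(AE) = 1.065 mm, so σ = P/A = E × (1.065/850) = 245.5 MPa.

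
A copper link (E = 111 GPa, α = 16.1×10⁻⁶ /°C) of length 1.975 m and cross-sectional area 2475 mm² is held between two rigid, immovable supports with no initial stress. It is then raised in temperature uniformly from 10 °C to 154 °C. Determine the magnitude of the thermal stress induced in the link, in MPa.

σ ≈ 257 MPa (compressive)

The supports are rigid, so the total axial strain is zero. The restrained thermal strain is ε = αΔT = 16.1×10⁻⁶ × 144 = 2318.4×10⁻⁶.
σ = EαΔT = 111×10³ × 16.1×10⁻⁶ × 144 = 257.3 MPa (compressive; the link is trying to expand).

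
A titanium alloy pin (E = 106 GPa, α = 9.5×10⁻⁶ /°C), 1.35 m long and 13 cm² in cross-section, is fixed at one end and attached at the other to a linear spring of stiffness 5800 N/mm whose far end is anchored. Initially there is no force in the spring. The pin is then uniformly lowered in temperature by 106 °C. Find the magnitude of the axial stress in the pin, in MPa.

Free thermal contraction: δ_free = αΔT L = 9.5×10⁻⁶ × 106 × 1350 = 1.359 mm.
Let P be the tensile force in the spring. The pin extends elastically by PL/(AE) and the spring stretches by P/k; together these equal δ_free.
P [ L/(AE) + 1/k ] = δ_free → P [ 1350/(1300×106×10³) + 1/(5800) ] = 1.359.
P = 1.359 / 0.0001822 = 7461 N.
σ = P/A = 7461/1300 = 5.739 MPa.

σ ≈ 5.74 MPa (tensile)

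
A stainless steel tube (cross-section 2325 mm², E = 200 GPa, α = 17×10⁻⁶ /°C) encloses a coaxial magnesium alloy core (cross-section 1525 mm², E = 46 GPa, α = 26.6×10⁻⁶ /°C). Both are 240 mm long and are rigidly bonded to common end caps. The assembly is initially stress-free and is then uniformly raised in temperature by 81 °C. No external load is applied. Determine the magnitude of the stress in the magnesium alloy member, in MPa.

σ ≈ 31.1 MPa (compressive)

The magnesium alloy has the larger α, so on heating it would change length more than the stainless steel if both were free. The rigid plates force a common final length, so the magnesium alloy is put into compression and the stainless steel into tension, with equal and opposite forces P (no external load).
Compatibility of the two members (thermal + elastic change equal): (α₁ − α₂)ΔT = P·[1/(A₁E₁) + 1/(A₂E₂)].
|α₁ − α₂|·ΔT = 9.6×10⁻⁶ × 81 = 0.0007776.
1/(A₁E₁) + 1/(A₂E₂) = 1/(2325×200×10³) + 1/(1525×46×10³) = 1.641×10⁻⁸ N⁻¹.
P = 0.0007776 / 1.641×10⁻⁸ = 47400 N = 47.4 kN.
σ_{magnesium alloy} = P/A₂ = 47400/1525 = 31.08 MPa, compressive.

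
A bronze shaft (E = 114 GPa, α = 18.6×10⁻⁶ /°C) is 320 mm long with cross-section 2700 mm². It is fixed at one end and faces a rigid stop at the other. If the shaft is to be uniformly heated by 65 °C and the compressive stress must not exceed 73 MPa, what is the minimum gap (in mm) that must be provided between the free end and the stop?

Free expansion if unrestrained: δ_free = αΔT L = 18.6×10⁻⁶ × 65 × 320 = 0.3869 mm.
A stress of 73 MPa corresponds to the wall pushing the shaft back by σL/E = 73×320/(114×10³) = 0.2049 mm.
So the gap has to take up the difference, g_min = δ_free − σL/E = 0.3869 − 0.2049 = 0.182 mm.

g ≈ 0.182 mm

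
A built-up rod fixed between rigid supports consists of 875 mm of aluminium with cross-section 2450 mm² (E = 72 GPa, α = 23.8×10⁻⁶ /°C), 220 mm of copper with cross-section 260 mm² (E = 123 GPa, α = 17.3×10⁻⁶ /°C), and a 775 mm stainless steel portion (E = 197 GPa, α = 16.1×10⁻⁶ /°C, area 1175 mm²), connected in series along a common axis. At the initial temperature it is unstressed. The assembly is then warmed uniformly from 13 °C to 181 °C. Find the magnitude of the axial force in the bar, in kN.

P ≈ 410 kN (compressive)

Free thermal expansion of the whole bar: Σ αᵢΔT Lᵢ = 23.8×10⁻⁶×168×875 + 17.3×10⁻⁶×168×220 + 16.1×10⁻⁶×168×775 = 6.234 mm.
The walls prevent any net length change, so an axial force P (same in every segment) develops. Compatibility: P · Σ Lᵢ/(AᵢEᵢ) = δ_free.
Σ Lᵢ/(AᵢEᵢ) = 875/(2450×72×10³) + 220/(260×123×10³) + 775/(1175×197×10³) = 1.519×10⁻⁵ mm/N.
Hence P = δ_free / Σ(L/AE) = 6.234/1.519×10⁻⁵ = 410.5 kN (compressive).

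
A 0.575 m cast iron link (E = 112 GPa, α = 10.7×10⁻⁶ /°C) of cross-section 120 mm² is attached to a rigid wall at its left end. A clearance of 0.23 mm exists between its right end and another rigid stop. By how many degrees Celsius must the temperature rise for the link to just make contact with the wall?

The gap closes when αΔT L = 0.23 mm, since the link is still unstressed at that instant.
ΔT = 0.23 / (10.7×10⁻⁶ × 575) = 37.38 °C.

ΔT ≈ 37.4 °C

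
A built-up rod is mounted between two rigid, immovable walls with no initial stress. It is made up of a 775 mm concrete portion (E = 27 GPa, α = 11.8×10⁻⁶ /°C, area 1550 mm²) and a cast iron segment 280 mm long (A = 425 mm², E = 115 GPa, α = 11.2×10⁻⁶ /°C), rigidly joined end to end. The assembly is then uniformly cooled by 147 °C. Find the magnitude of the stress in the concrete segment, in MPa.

With the walls removed the bar would change length by δ_free = Σ αᵢΔT Lᵢ = 11.8×10⁻⁶×147×775 + 11.2×10⁻⁶×147×280 = 1.805 mm.
The rigid supports impose zero overall length change; the single axial force P common to all segments must satisfy P Σ Lᵢ/(AᵢEᵢ) = δ_free.
The series flexibility is Σ Lᵢ/(AᵢEᵢ) = 775/(1550×27×10³) + 280/(425×115×10³) = 2.425×10⁻⁵ mm/N.
So P = 1.805 / 2.425×10⁻⁵ = 74.45 kN, tensile.
σ_{concrete} = P / A = 74450 / 1550 = 48.03 MPa.

σ ≈ 48 MPa (tensile)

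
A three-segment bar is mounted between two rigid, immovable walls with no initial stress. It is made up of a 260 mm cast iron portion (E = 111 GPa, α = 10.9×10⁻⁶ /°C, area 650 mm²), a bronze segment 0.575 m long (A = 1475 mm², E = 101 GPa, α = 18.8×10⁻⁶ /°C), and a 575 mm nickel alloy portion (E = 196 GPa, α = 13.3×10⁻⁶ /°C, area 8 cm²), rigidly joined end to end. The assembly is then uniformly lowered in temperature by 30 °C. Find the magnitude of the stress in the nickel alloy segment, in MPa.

With the walls removed the bar would change length by δ_free = Σ αᵢΔT Lᵢ = 10.9×10⁻⁶×30×260 + 18.8×10⁻⁶×30×575 + 13.3×10⁻⁶×30×575 = 0.6387 mm.
Since the ends are fixed, an axial force P builds up, equal in every segment, with P · Σ Lᵢ/(AᵢEᵢ) = δ_free.
Σ Lᵢ/(AᵢEᵢ) = 260/(650×111×10³) + 575/(1475×101×10³) + 575/(800×196×10³) = 1.113×10⁻⁵ mm/N.
So P = 0.6387 / 1.113×10⁻⁵ = 57.39 kN, tensile.
σ_{nickel alloy} = P / A = 57390 / 800 = 71.73 MPa.

σ ≈ 71.7 MPa (tensile)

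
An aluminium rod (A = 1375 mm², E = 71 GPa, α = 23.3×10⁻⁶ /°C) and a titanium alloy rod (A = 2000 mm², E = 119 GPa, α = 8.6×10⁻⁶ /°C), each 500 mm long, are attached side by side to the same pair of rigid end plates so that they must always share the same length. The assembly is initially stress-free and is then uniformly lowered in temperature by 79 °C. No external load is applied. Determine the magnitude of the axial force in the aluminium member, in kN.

P ≈ 80.4 kN (tensile in the aluminium)

The aluminium has the larger α, so on cooling it would change length more than the titanium alloy if both were free. The rigid plates force a common final length, so the aluminium is put into tension and the titanium alloy into compression, with equal and opposite forces P (no external load).
Setting the final lengths equal and cancelling L: (α₁ − α₂)ΔT = P/(A₁E₁) + P/(A₂E₂).
|α₁ − α₂|·ΔT = 14.7×10⁻⁶ × 79 = 0.001161.
1/(A₁E₁) + 1/(A₂E₂) = 1/(1375×71×10³) + 1/(2000×119×10³) = 1.444×10⁻⁸ N⁻¹.
P = 0.001161 / 1.444×10⁻⁸ = 80390 N = 80.39 kN.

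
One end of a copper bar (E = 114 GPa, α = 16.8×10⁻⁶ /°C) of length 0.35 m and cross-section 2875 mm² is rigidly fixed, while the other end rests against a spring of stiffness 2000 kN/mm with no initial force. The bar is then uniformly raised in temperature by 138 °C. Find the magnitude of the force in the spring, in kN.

P ≈ 518 kN

If the spring were absent the bar would lengthen by αΔT L = 16.8×10⁻⁶ × 138 × 350 = 0.8114 mm.
With a force P in the spring, the elastic change of the bar is PL/(AE) and that of the spring is P/k; compatibility requires their sum to equal δ_free.
P [ L/(AE) + 1/k ] = δ_free → P [ 350/(2875×114×10³) + 1/(2000×10³) ] = 0.8114.
P = 0.8114 / 1.568×10⁻⁶ = 517500 N.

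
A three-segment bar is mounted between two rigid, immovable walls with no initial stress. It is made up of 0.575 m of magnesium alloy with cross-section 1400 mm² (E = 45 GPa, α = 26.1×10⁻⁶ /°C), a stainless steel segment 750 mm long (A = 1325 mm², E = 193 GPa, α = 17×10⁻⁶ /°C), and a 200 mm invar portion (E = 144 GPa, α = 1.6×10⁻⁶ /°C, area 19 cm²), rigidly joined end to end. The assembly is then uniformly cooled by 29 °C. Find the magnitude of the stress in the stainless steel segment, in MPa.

With the walls removed the bar would change length by δ_free = Σ αᵢΔT Lᵢ = 26.1×10⁻⁶×29×575 + 17×10⁻⁶×29×750 + 1.6×10⁻⁶×29×200 = 0.8142 mm.
The walls prevent any net length change, so an axial force P (same in every segment) develops. Compatibility: P · Σ Lᵢ/(AᵢEᵢ) = δ_free.
The series flexibility is Σ Lᵢ/(AᵢEᵢ) = 575/(1400×45×10³) + 750/(1325×193×10³) + 200/(1900×144×10³) = 1.279×10⁻⁵ mm/N.
So P = 0.8142 / 1.279×10⁻⁵ = 63.66 kN, tensile.
σ_{stainless steel} = P / A = 63660 / 1325 = 48.04 MPa.

σ ≈ 48 MPa (tensile)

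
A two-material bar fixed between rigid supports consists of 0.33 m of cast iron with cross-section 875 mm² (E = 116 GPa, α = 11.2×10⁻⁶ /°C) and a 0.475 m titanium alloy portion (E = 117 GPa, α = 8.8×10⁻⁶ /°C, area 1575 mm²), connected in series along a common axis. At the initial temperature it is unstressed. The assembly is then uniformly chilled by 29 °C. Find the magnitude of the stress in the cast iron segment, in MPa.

Free thermal contraction of the whole bar: Σ αᵢΔT Lᵢ = 11.2×10⁻⁶×29×330 + 8.8×10⁻⁶×29×475 = 0.2284 mm.
The rigid supports impose zero overall length change; the single axial force P common to all segments must satisfy P Σ Lᵢ/(AᵢEᵢ) = δ_free.
Σ Lᵢ/(AᵢEᵢ) = 330/(875×116×10³) + 475/(1575×117×10³) = 5.829×10⁻⁶ mm/N.
Hence P = δ_free / Σ(L/AE) = 0.2284/5.829×10⁻⁶ = 39.18 kN (tensile).
σ_{cast iron} = P / A = 39180 / 875 = 44.78 MPa.

σ ≈ 44.8 MPa (tensile)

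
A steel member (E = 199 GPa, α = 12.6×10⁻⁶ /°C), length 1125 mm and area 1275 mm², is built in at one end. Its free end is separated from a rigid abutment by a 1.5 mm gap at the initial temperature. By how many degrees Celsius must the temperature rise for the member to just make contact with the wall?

ΔT ≈ 106 °C

Contact occurs when the free expansion equals the gap: αΔT L = 1.5 mm.
So ΔT = g/(αL) = 1.5/(12.6×10⁻⁶ × 1125) = 105.8 °C.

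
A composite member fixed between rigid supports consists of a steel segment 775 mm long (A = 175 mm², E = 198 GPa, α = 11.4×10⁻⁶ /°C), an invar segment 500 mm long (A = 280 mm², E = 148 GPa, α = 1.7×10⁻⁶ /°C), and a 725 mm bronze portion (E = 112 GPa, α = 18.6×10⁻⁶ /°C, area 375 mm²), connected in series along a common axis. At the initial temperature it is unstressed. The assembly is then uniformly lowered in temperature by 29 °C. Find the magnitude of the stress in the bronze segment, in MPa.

σ ≈ 34.7 MPa (tensile)

If the supports were absent, the total length change would be Σ αᵢΔT Lᵢ = 11.4×10⁻⁶×29×775 + 1.7×10⁻⁶×29×500 + 18.6×10⁻⁶×29×725 = 0.6719 mm.
The walls prevent any net length change, so an axial force P (same in every segment) develops. Compatibility: P · Σ Lᵢ/(AᵢEᵢ) = δ_free.
Σ Lᵢ/(AᵢEᵢ) = 775/(175×198×10³) + 500/(280×148×10³) + 725/(375×112×10³) = 5.169×10⁻⁵ mm/N.
Hence P = δ_free / Σ(L/AE) = 0.6719/5.169×10⁻⁵ = 13 kN (tensile).
σ_{bronze} = P / A = 13000 / 375 = 34.66 MPa.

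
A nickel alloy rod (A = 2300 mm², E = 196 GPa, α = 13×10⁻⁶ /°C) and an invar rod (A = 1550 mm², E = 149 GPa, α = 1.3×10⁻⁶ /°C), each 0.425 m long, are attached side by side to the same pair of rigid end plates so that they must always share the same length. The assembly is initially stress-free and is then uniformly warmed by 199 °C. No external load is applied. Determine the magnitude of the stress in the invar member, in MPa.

σ ≈ 229 MPa (tensile)

The nickel alloy has the larger α, so on heating it would change length more than the invar if both were free. The rigid plates force a common final length, so the nickel alloy is put into compression and the invar into tension, with equal and opposite forces P (no external load).
Setting the final lengths equal and cancelling L: (α₁ − α₂)ΔT = P/(A₁E₁) + P/(A₂E₂).
|α₁ − α₂|·ΔT = 11.7×10⁻⁶ × 199 = 0.002328.
1/(A₁E₁) + 1/(A₂E₂) = 1/(2300×196×10³) + 1/(1550×149×10³) = 6.548×10⁻⁹ N⁻¹.
So P = 0.002328 / 6.548×10⁻⁹ = 355.6 kN.
σ_{invar} = P/A₂ = 355600/1550 = 229.4 MPa, tensile.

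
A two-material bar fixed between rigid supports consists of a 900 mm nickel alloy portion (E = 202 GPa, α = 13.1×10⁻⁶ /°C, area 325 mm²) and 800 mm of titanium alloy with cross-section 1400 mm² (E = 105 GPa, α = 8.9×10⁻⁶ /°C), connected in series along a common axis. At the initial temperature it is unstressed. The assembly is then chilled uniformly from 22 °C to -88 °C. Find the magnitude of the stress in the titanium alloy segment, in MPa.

σ ≈ 77.6 MPa (tensile)

If the supports were absent, the total length change would be Σ αᵢΔT Lᵢ = 13.1×10⁻⁶×110×900 + 8.9×10⁻⁶×110×800 = 2.08 mm.
Since the ends are fixed, an axial force P builds up, equal in every segment, with P · Σ Lᵢ/(AᵢEᵢ) = δ_free.
Σ Lᵢ/(AᵢEᵢ) = 900/(325×202×10³) + 800/(1400×105×10³) = 1.915×10⁻⁵ mm/N.
So P = 2.08 / 1.915×10⁻⁵ = 108.6 kN, tensile.
σ_{titanium alloy} = P / A = 108600 / 1400 = 77.58 MPa.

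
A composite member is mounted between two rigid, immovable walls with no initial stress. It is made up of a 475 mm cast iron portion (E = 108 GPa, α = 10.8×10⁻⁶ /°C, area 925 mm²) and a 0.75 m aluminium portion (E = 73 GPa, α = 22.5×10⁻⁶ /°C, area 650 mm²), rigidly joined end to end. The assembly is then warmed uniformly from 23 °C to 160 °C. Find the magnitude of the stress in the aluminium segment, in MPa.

σ ≈ 226 MPa (compressive)

If the supports were absent, the total length change would be Σ αᵢΔT Lᵢ = 10.8×10⁻⁶×137×475 + 22.5×10⁻⁶×137×750 = 3.015 mm.
The rigid supports impose zero overall length change; the single axial force P common to all segments must satisfy P Σ Lᵢ/(AᵢEᵢ) = δ_free.
The series flexibility is Σ Lᵢ/(AᵢEᵢ) = 475/(925×108×10³) + 750/(650×73×10³) = 2.056×10⁻⁵ mm/N.
So P = 3.015 / 2.056×10⁻⁵ = 146.6 kN, compressive.
σ_{aluminium} = P / A = 146600 / 650 = 225.6 MPa.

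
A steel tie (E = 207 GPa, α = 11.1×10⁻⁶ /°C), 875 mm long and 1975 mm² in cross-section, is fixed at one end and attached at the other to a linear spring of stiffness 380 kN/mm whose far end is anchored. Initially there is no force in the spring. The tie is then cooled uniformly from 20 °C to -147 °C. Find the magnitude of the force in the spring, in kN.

Free thermal contraction: δ_free = αΔT L = 11.1×10⁻⁶ × 167 × 875 = 1.622 mm.
With a force P in the spring, the elastic change of the tie is PL/(AE) and that of the spring is P/k; compatibility requires their sum to equal δ_free.
P [ L/(AE) + 1/k ] = δ_free → P [ 875/(1975×207×10³) + 1/(380×10³) ] = 1.622.
P = 1.622 / 4.772×10⁻⁶ = 339900 N.

P ≈ 340 kN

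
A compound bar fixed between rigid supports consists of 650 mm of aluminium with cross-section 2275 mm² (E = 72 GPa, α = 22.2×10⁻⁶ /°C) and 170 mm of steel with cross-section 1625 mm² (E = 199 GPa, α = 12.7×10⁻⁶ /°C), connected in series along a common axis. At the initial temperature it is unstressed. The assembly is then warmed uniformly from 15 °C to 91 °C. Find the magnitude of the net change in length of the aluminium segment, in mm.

Free thermal expansion of the whole bar: Σ αᵢΔT Lᵢ = 22.2×10⁻⁶×76×650 + 12.7×10⁻⁶×76×170 = 1.261 mm.
The walls prevent any net length change, so an axial force P (same in every segment) develops. Compatibility: P · Σ Lᵢ/(AᵢEᵢ) = δ_free.
Σ Lᵢ/(AᵢEᵢ) = 650/(2275×72×10³) + 170/(1625×199×10³) = 4.494×10⁻⁶ mm/N.
So P = 1.261 / 4.494×10⁻⁶ = 280.5 kN, compressive.
For the aluminium segment, free thermal change = 22.2×10⁻⁶×76×650 = 1.097 mm and elastic change from P = 280500×650/(2275×72×10³) = 1.113 mm; these oppose, so the net change is 0.0166 mm (segment shortens).

|ΔL| ≈ 0.0166 mm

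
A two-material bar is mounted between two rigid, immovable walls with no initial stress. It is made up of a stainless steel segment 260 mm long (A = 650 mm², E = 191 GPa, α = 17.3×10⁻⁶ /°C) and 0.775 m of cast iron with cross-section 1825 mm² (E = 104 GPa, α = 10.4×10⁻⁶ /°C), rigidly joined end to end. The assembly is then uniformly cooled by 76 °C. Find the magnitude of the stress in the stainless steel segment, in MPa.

With the walls removed the bar would change length by δ_free = Σ αᵢΔT Lᵢ = 17.3×10⁻⁶×76×260 + 10.4×10⁻⁶×76×775 = 0.9544 mm.
Since the ends are fixed, an axial force P builds up, equal in every segment, with P · Σ Lᵢ/(AᵢEᵢ) = δ_free.
The series flexibility is Σ Lᵢ/(AᵢEᵢ) = 260/(650×191×10³) + 775/(1825×104×10³) = 6.177×10⁻⁶ mm/N.
So P = 0.9544 / 6.177×10⁻⁶ = 154.5 kN, tensile.
σ_{stainless steel} = P / A = 154500 / 650 = 237.7 MPa.

σ ≈ 238 MPa (tensile)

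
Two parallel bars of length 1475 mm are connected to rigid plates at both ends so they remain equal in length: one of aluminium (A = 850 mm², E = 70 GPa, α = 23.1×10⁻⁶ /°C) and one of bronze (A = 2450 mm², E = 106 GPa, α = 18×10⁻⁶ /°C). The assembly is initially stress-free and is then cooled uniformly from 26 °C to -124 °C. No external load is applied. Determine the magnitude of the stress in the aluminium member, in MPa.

Equilibrium of a rigid end plate with no external load gives equal and opposite internal forces ±P in the two members. Since α_{aluminium} > α_{bronze}, cooling drives the aluminium into tension and the bronze into compression.
Equating the net (thermal + elastic) strains gives |α₁ − α₂|·ΔT = P·[1/(A₁E₁) + 1/(A₂E₂)].
|α₁ − α₂|·ΔT = 5.1×10⁻⁶ × 150 = 0.000765.
1/(A₁E₁) + 1/(A₂E₂) = 1/(850×70×10³) + 1/(2450×106×10³) = 2.066×10⁻⁸ N⁻¹.
P = 0.000765 / 2.066×10⁻⁸ = 37030 N = 37.03 kN.
σ_{aluminium} = P/A₁ = 37030/850 = 43.57 MPa, tensile.

σ ≈ 43.6 MPa (tensile)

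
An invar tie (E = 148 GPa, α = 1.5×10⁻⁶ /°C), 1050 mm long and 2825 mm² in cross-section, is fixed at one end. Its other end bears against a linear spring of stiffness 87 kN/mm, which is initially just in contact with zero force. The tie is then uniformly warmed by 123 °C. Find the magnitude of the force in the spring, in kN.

If the spring were absent the tie would lengthen by αΔT L = 1.5×10⁻⁶ × 123 × 1050 = 0.1937 mm.
With a force P in the spring, the elastic change of the tie is PL/(AE) and that of the spring is P/k; compatibility requires their sum to equal δ_free.
P [ L/(AE) + 1/k ] = δ_free → P [ 1050/(2825×148×10³) + 1/(87×10³) ] = 0.1937.
P = 0.1937 / 1.401×10⁻⁵ = 13830 N.

P ≈ 13.8 kN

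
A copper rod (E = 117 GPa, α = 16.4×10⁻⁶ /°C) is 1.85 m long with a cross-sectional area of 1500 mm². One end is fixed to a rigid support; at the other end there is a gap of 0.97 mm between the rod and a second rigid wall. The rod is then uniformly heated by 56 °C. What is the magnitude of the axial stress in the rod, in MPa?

If the wall were absent the rod would grow by αΔT L = 16.4×10⁻⁶ × 56 × 1850 = 1.699 mm.
After closing the 0.97 mm clearance, 1.699 − 0.97 = 0.729 mm of expansion remains to be suppressed by the wall.
Compatibility: PL/(AE) = 0.729 mm, so σ = P/A = E × (0.729/1850) = 46.11 MPa.

σ ≈ 46.1 MPa (compressive)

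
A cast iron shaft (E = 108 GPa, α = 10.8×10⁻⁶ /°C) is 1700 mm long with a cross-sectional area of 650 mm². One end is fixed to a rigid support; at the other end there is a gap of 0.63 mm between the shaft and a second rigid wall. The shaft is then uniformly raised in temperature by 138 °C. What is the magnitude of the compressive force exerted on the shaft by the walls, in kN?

P ≈ 78.6 kN

Unrestrained expansion: δ_free = αΔT L = 10.8×10⁻⁶ × 138 × 1700 = 2.534 mm.
The gap closes (δ_free > 0.63 mm) and the wall then resists a further 2.534 − 0.63 = 1.904 mm of expansion.
So σ = E(δ_free − g)/L = 108×10³ × 1.904/1700 = 120.9 MPa.
Force on the wall = σA = 120.9 × 650 mm² = 78.61 kN.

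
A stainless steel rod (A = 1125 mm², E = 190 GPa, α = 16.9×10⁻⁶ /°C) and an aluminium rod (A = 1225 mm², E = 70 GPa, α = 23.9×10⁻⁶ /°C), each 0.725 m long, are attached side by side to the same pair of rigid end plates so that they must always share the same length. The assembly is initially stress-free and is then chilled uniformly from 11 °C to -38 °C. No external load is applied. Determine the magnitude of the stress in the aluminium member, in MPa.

σ ≈ 17.1 MPa (tensile)

Equilibrium of a rigid end plate with no external load gives equal and opposite internal forces ±P in the two members. Since α_{aluminium} > α_{stainless steel}, cooling drives the aluminium into tension and the stainless steel into compression.
Setting the final lengths equal and cancelling L: (α₁ − α₂)ΔT = P/(A₁E₁) + P/(A₂E₂).
|α₁ − α₂|·ΔT = 7×10⁻⁶ × 49 = 0.000343.
1/(A₁E₁) + 1/(A₂E₂) = 1/(1125×190×10³) + 1/(1225×70×10³) = 1.634×10⁻⁸ N⁻¹.
So P = 0.000343 / 1.634×10⁻⁸ = 20.99 kN.
σ_{aluminium} = P/A₂ = 20990/1225 = 17.14 MPa, tensile.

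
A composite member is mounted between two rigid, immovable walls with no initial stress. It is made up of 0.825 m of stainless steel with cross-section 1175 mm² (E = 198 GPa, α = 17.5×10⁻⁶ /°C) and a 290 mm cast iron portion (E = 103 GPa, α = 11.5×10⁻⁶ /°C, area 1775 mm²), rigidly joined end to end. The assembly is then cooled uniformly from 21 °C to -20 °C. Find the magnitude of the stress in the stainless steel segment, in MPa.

σ ≈ 121 MPa (tensile)

With the walls removed the bar would change length by δ_free = Σ αᵢΔT Lᵢ = 17.5×10⁻⁶×41×825 + 11.5×10⁻⁶×41×290 = 0.7287 mm.
The walls prevent any net length change, so an axial force P (same in every segment) develops. Compatibility: P · Σ Lᵢ/(AᵢEᵢ) = δ_free.
Σ Lᵢ/(AᵢEᵢ) = 825/(1175×198×10³) + 290/(1775×103×10³) = 5.132×10⁻⁶ mm/N.
P = 0.7287 / 5.132×10⁻⁶ = 142000 N = 142 kN, tensile.
σ_{stainless steel} = P / A = 142000 / 1175 = 120.8 MPa.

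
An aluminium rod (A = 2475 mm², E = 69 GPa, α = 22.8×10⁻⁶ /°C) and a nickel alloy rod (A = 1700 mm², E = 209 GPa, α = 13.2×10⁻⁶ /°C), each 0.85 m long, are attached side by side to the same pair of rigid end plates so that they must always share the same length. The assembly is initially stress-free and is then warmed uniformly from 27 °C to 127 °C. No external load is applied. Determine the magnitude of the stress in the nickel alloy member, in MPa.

σ ≈ 65.1 MPa (tensile)

The aluminium has the larger α, so on heating it would change length more than the nickel alloy if both were free. The rigid plates force a common final length, so the aluminium is put into compression and the nickel alloy into tension, with equal and opposite forces P (no external load).
Compatibility of the two members (thermal + elastic change equal): (α₁ − α₂)ΔT = P·[1/(A₁E₁) + 1/(A₂E₂)].
|α₁ − α₂|·ΔT = 9.6×10⁻⁶ × 100 = 0.00096.
1/(A₁E₁) + 1/(A₂E₂) = 1/(2475×69×10³) + 1/(1700×209×10³) = 8.67×10⁻⁹ N⁻¹.
So P = 0.00096 / 8.67×10⁻⁹ = 110.7 kN.
σ_{nickel alloy} = P/A₂ = 110700/1700 = 65.13 MPa, tensile.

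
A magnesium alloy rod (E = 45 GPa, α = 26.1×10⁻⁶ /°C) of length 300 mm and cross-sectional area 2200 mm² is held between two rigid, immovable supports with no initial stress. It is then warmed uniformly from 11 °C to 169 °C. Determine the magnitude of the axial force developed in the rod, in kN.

P ≈ 408 kN (compressive)

The ends cannot move, so σ = EαΔT = 45×10³ × 26.1×10⁻⁶ × 158 = 185.6 MPa.
Then P = σA = 185.6 × 2200 mm² = 408.3 kN, compressive.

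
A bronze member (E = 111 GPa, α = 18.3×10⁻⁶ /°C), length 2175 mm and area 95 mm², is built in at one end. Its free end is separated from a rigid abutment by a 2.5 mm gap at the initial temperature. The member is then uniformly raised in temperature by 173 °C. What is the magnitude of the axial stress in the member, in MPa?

Free thermal elongation = αΔT L = 18.3×10⁻⁶ × 173 × 2175 = 6.886 mm.
After closing the 2.5 mm clearance, 6.886 − 2.5 = 4.386 mm of expansion remains to be suppressed by the wall.
So σ = E(δ_free − g)/L = 111×10³ × 4.386/2175 = 223.8 MPa.

σ ≈ 224 MPa (compressive)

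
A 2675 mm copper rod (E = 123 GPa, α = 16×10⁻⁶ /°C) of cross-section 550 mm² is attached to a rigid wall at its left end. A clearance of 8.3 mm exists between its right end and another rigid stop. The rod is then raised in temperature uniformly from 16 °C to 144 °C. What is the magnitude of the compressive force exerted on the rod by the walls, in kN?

P ≈ 0 kN

Free thermal elongation = αΔT L = 16×10⁻⁶ × 128 × 2675 = 5.478 mm.
This is smaller than the 8.3 mm clearance, so the rod expands freely without reaching the stop — the stress is zero.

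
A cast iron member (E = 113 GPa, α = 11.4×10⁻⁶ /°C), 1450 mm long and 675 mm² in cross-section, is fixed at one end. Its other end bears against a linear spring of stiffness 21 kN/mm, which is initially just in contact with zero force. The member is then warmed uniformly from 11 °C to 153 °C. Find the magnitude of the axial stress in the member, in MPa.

σ ≈ 52.2 MPa (compressive)

If the spring were absent the member would lengthen by αΔT L = 11.4×10⁻⁶ × 142 × 1450 = 2.347 mm.
With a force P in the spring, the elastic change of the member is PL/(AE) and that of the spring is P/k; compatibility requires their sum to equal δ_free.
P [ L/(AE) + 1/k ] = δ_free → P [ 1450/(675×113×10³) + 1/(21×10³) ] = 2.347.
P = 2.347 / 6.663×10⁻⁵ = 35230 N.
σ = P/A = 35230/675 = 52.19 MPa.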